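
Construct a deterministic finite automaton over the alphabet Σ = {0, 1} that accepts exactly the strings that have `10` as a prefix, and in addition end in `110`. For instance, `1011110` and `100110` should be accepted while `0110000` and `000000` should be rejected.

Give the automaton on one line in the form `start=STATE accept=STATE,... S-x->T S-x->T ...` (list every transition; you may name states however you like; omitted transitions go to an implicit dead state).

start=q0 accept=q6 q0-0->q1 q0-1->q2 q1-0->q1 q1-1->q1 q2-0->q3 q2-1->q1 q3-0->q3 q3-1->q4 q4-0->q3 q4-1->q5 q5-0->q6 q5-1->q5 q6-0->q3 q6-1->q4

Run two small machines in parallel and take their product. One (4 states) tracks whether the input so far still matches the prefix `10`; the other (4 states) tracks how much of the suffix `110` has currently been matched. Each combined state is a pair, one component from each; accept when both components accept. Minimizing collapses redundant product states.
With 7 states:
        0   1  
>  q0   q1  q2 
   q1   q1  q1 
   q2   q3  q1 
   q3   q3  q4 
   q4   q3  q5 
   q5   q6  q5 
 * q6   q3  q4 
(> = start, * = accepting)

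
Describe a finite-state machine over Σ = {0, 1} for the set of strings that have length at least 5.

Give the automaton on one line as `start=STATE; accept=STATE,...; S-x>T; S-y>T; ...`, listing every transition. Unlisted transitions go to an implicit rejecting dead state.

start=A; accept=F,G; A-0>B; A-1>B; B-0>C; B-1>C; C-0>D; C-1>D; D-0>E; D-1>E; E-0>F; E-1>F; F-0>G; F-1>G; G-0>G; G-1>G

We only need to distinguish lengths 0, 1, …, 5, and '>5'. Chain A → B → C → D → E → F → G on every symbol, with G looping. Accepting states: {F, G}.
A 7-state machine:
       0  1 
>  A   B  B 
   B   C  C 
   C   D  D 
   D   E  E 
   E   F  F 
 * F   G  G 
 * G   G  G 
(> = start, * = accepting)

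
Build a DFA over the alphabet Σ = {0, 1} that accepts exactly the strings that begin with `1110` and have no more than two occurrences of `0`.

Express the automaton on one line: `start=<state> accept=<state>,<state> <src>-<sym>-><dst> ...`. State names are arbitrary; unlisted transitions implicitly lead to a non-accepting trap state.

start=q0 accept=q5,q6 q0-0->q1 q0-1->q2 q1-0->q1 q1-1->q1 q2-0->q1 q2-1->q3 q3-0->q1 q3-1->q4 q4-0->q5 q4-1->q1 q5-0->q6 q5-1->q5 q6-0->q1 q6-1->q6

Handle the two conditions separately and then intersect. The first has 6 states tracking whether the input so far still matches the prefix `1110`; the second has 4 states tracking the count of `0`s, saturating at 3. A product state is a pair (one from each), accepting exactly when both do. Equivalent product states are then merged.
With 7 states:
        0   1  
>  q0   q1  q2 
   q1   q1  q1 
   q2   q1  q3 
   q3   q1  q4 
   q4   q5  q1 
 * q5   q6  q5 
 * q6   q1  q6 
(> = start, * = accepting)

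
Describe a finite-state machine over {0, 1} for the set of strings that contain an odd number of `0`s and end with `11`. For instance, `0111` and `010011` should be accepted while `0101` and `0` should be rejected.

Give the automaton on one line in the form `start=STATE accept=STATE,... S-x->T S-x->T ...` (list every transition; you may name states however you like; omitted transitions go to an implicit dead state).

start=q0 accept=q3 q0-0->q1 q0-1->q0 q1-0->q0 q1-1->q2 q2-0->q0 q2-1->q3 q3-0->q0 q3-1->q3

Handle the two conditions separately and then intersect. The first has 2 states tracking the count of `0`s modulo 2; the second has 3 states tracking how much of the suffix `11` has currently been matched. A product state is a pair (one from each), accepting exactly when both do. Equivalent product states are then merged.
With 4 states:
        0   1  
>  q0   q1  q0 
   q1   q0  q2 
   q2   q0  q3 
 * q3   q0  q3 
(> = start, * = accepting)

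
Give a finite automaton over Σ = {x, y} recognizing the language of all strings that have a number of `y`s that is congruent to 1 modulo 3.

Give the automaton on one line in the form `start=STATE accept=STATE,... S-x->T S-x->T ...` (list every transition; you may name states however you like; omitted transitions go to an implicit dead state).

start=A accept=B A-x->A A-y->B B-x->B B-y->C C-x->C C-y->A

Keep the running count of `y`s modulo 3: each `y` advances along the cycle A → B → C → A while other symbols loop. Accept at B.
A 3-state machine:
       x  y 
>  A   A  B 
 * B   B  C 
   C   C  A 
(> = start, * = accepting)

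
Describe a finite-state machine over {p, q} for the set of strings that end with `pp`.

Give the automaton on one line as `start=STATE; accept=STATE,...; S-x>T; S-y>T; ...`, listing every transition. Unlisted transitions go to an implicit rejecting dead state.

start=A; accept=C; A-p>B; A-q>A; B-p>C; B-q>A; C-p>C; C-q>A

Let each state record the length of the longest suffix of the input read so far that is also a prefix of `pp`. B means the last symbol is `p`; C means the last 2 symbols are `pp`. Accept only at C, where the string currently ends in `pp`.
3 states suffice.
       p  q 
>  A   B  A 
   B   C  A 
 * C   C  A 
(> = start, * = accepting)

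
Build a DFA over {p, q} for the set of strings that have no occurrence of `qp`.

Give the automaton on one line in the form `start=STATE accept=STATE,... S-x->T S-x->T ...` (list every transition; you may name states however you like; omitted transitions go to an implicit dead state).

This is the complement of 'contains `qp`'. Use the same substring-matching states — S0 through S2 holding how much of `qp` has just been matched — but flip the accepting set: everything except the trap S2 accepts.
        p   q  
>* S0   S0  S1 
 * S1   S2  S1 
   S2   S2  S2 
(> = start, * = accepting)

start=S0 accept=S0,S1 S0-p->S0 S0-q->S1 S1-p->S2 S1-q->S1 S2-p->S2 S2-q->S2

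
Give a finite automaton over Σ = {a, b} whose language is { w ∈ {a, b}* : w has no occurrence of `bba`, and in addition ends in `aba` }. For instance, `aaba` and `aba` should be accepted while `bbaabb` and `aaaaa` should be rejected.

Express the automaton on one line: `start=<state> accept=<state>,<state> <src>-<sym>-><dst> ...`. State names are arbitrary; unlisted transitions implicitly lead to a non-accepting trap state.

Run two small machines in parallel and take their product. One (4 states) tracks partial matches of the forbidden pattern `bba`; the other (4 states) tracks how much of the suffix `aba` has currently been matched. Each combined state is a pair, one component from each; accept when both components accept. Minimizing collapses redundant product states.
With 6 states:
        a   b  
>  q0   q1  q2 
   q1   q1  q3 
   q2   q1  q4 
   q3   q5  q4 
   q4   q4  q4 
 * q5   q1  q3 
(> = start, * = accepting)

start=q0 accept=q5 q0-a->q1 q0-b->q2 q1-a->q1 q1-b->q3 q2-a->q1 q2-b->q4 q3-a->q5 q3-b->q4 q4-a->q4 q4-b->q4 q5-a->q1 q5-b->q3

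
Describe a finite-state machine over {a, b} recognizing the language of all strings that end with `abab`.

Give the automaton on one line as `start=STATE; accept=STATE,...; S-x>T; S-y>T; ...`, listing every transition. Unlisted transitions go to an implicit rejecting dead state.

Let each state record the length of the longest suffix of the input read so far that is also a prefix of `abab`. q1 means the last symbol is `a`; q2 means the last 2 symbols are `ab`; q3 means the last 3 symbols are `aba`; q4 means the last 4 symbols are `abab`. Accept only at q4, where the string currently ends in `abab`.
5 states suffice.
        a   b  
>  q0   q1  q0 
   q1   q1  q2 
   q2   q3  q0 
   q3   q1  q4 
 * q4   q3  q0 
(> = start, * = accepting)

start=q0; accept=q4; q0-a>q1; q0-b>q0; q1-a>q1; q1-b>q2; q2-a>q3; q2-b>q0; q3-a>q1; q3-b>q4; q4-a>q3; q4-b>q0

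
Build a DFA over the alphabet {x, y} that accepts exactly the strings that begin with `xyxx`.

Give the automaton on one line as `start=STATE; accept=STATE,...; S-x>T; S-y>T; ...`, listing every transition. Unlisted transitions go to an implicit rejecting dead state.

start=s0; accept=s4; s0-x>s1; s0-y>s5; s1-x>s5; s1-y>s2; s2-x>s3; s2-y>s5; s3-x>s4; s3-y>s5; s4-x>s4; s4-y>s4; s5-x>s5; s5-y>s5

Walk along `xyxx` while the input agrees: from s0 take `x` to s1, and so on. Any deviation drops to the rejecting sink s5. Once s4 is reached the prefix is confirmed and every continuation is accepted.
With 6 states:
        x   y  
>  s0   s1  s5 
   s1   s5  s2 
   s2   s3  s5 
   s3   s4  s5 
 * s4   s4  s4 
   s5   s5  s5 
(> = start, * = accepting)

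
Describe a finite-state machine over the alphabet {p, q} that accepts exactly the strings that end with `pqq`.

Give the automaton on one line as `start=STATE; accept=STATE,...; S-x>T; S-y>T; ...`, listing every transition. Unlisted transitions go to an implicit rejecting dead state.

start=s0; accept=s3; s0-p>s1; s0-q>s0; s1-p>s1; s1-q>s2; s2-p>s1; s2-q>s3; s3-p>s1; s3-q>s0

Let each state record the length of the longest suffix of the input read so far that is also a prefix of `pqq`. s1 means the last symbol is `p`; s2 means the last 2 symbols are `pq`; s3 means the last 3 symbols are `pqq`. Accept only at s3, where the string currently ends in `pqq`.
With 4 states:
        p   q  
>  s0   s1  s0 
   s1   s1  s2 
   s2   s1  s3 
 * s3   s1  s0 
(> = start, * = accepting)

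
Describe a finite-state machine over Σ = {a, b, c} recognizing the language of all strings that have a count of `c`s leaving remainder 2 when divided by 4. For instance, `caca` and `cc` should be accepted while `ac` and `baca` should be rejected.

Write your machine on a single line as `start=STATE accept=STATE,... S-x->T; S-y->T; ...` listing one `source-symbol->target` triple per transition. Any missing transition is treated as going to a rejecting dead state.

The only thing that matters is how many `c`s have appeared, reduced mod 4. Use one state per residue: S0 for 0, …, S3 for 3. Reading `c` moves to the next residue; anything else stays put. S2 is accepting.
With 4 states:
        a   b   c  
>  S0   S0  S0  S1 
   S1   S1  S1  S2 
 * S2   S2  S2  S3 
   S3   S3  S3  S0 
(> = start, * = accepting)

start=S0; accept=S2; S0-a->S0; S0-b->S0; S0-c->S1; S1-a->S1; S1-b->S1; S1-c->S2; S2-a->S2; S2-b->S2; S2-c->S3; S3-a->S3; S3-b->S3; S3-c->S0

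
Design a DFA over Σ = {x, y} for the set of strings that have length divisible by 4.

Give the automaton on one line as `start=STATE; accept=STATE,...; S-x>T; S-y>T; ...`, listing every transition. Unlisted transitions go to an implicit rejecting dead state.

start=S0; accept=S0; S0-x>S1; S0-y>S1; S1-x>S2; S1-y>S2; S2-x>S3; S2-y>S3; S3-x>S0; S3-y>S0

Only the length mod 4 matters, so use a 4-cycle: from any state, every input symbol moves to the next state, wrapping S3 back to S0. Mark S0 accepting.
        x   y  
>* S0   S1  S1 
   S1   S2  S2 
   S2   S3  S3 
   S3   S0  S0 
(> = start, * = accepting)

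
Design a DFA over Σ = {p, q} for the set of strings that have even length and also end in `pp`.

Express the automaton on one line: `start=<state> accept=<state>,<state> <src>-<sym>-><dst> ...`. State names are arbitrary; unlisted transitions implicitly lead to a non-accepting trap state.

start=A accept=D A-p->B A-q->C B-p->D B-q->A C-p->E C-q->A D-p->F D-q->C E-p->F E-q->C F-p->D F-q->A

Handle the two conditions separately and then intersect. One (2 states) tracks the input length modulo 2; the other (3 states) tracks how much of the suffix `pp` has currently been matched. Each combined state is a pair, one component from each; accept when both components accept.
6 states suffice.
       p  q 
>  A   B  C 
   B   D  A 
   C   E  A 
 * D   F  C 
   E   F  C 
   F   D  A 
(> = start, * = accepting)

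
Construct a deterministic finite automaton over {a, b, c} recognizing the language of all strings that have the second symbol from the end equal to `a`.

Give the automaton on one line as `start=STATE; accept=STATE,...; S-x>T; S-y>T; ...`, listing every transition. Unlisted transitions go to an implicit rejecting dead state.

start=q0; accept=q4,q5,q6; q0-a>q1; q0-b>q2; q0-c>q3; q1-a>q4; q1-b>q5; q1-c>q6; q2-a>q7; q2-b>q8; q2-c>q9; q3-a>q10; q3-b>q11; q3-c>q12; q4-a>q4; q4-b>q5; q4-c>q6; q5-a>q7; q5-b>q8; q5-c>q9; q6-a>q10; q6-b>q11; q6-c>q12; q7-a>q4; q7-b>q5; q7-c>q6; q8-a>q7; q8-b>q8; q8-c>q9; q9-a>q10; q9-b>q11; q9-c>q12; q10-a>q4; q10-b>q5; q10-c>q6; q11-a>q7; q11-b>q8; q11-c>q9; q12-a>q10; q12-b>q11; q12-c>q12

A DFA must remember the last 2 symbols (since which symbol is second-to-last isn't known until the input ends). Use one state per possible window of the last ≤2 symbols; accept from those whose window starts with `a`.
13 states suffice.
          a    b    c  
>  q0     q1   q2   q3 
   q1     q4   q5   q6 
   q2     q7   q8   q9 
   q3    q10  q11  q12 
 * q4     q4   q5   q6 
 * q5     q7   q8   q9 
 * q6    q10  q11  q12 
   q7     q4   q5   q6 
   q8     q7   q8   q9 
   q9    q10  q11  q12 
   q10    q4   q5   q6 
   q11    q7   q8   q9 
   q12   q10  q11  q12 
(> = start, * = accepting)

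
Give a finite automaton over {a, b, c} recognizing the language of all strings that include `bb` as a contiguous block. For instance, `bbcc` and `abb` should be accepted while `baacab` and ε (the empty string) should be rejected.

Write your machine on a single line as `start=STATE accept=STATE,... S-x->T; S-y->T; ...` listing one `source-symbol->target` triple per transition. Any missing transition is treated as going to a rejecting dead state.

start=s0; accept=s2; s0-a->s0; s0-b->s1; s0-c->s0; s1-a->s0; s1-b->s2; s1-c->s0; s2-a->s2; s2-b->s2; s2-c->s2

Track how much of `bb` has been matched so far: state s0 is no progress, s2 is the absorbing accept state reached once `bb` has occurred. Intermediate states record partial matches; on a mismatch, fall back to the longest reusable overlap.
        a   b   c  
>  s0   s0  s1  s0 
   s1   s0  s2  s0 
 * s2   s2  s2  s2 
(> = start, * = accepting)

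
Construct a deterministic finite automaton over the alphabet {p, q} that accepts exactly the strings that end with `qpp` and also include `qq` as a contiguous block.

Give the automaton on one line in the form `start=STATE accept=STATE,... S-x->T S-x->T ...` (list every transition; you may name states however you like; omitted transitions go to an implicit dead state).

start=S0 accept=S4 S0-p->S0 S0-q->S1 S1-p->S0 S1-q->S2 S2-p->S3 S2-q->S2 S3-p->S4 S3-q->S2 S4-p->S5 S4-q->S2 S5-p->S5 S5-q->S2

Build one automaton per condition and run them in lockstep. The first has 4 states tracking how much of the suffix `qpp` has currently been matched; the second has 3 states tracking whether and how much of `qq` has been seen. A product state is a pair (one from each), accepting exactly when both do. After merging equivalent states the machine shrinks.
        p   q  
>  S0   S0  S1 
   S1   S0  S2 
   S2   S3  S2 
   S3   S4  S2 
 * S4   S5  S2 
   S5   S5  S2 
(> = start, * = accepting)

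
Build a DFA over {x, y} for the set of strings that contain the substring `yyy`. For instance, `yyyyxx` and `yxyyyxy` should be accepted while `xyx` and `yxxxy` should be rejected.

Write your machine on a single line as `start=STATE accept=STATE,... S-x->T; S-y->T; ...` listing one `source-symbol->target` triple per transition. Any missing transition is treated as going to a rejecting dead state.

start=q0; accept=q3; q0-x->q0; q0-y->q1; q1-x->q0; q1-y->q2; q2-x->q0; q2-y->q3; q3-x->q3; q3-y->q3

States q0..q2 record the length of the longest prefix of `yyy` that matches the current input suffix. Reaching q3 means `yyy` has been seen, and we stay there forever. Accept from q3.
A 4-state machine:
        x   y  
>  q0   q0  q1 
   q1   q0  q2 
   q2   q0  q3 
 * q3   q3  q3 
(> = start, * = accepting)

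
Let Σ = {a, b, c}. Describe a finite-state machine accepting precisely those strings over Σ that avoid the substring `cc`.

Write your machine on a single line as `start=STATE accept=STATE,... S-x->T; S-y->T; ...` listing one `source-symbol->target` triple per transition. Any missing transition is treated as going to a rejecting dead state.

start=q0; accept=q0,q1; q0-a->q0; q0-b->q0; q0-c->q1; q1-a->q0; q1-b->q0; q1-c->q2; q2-a->q2; q2-b->q2; q2-c->q2

Track partial matches of the forbidden pattern `cc`. State q2 is a dead state reached once `cc` has occurred; every other state accepts. q0 means no part of `cc` is currently matched.
A 3-state machine:
        a   b   c  
>* q0   q0  q0  q1 
 * q1   q0  q0  q2 
   q2   q2  q2  q2 
(> = start, * = accepting)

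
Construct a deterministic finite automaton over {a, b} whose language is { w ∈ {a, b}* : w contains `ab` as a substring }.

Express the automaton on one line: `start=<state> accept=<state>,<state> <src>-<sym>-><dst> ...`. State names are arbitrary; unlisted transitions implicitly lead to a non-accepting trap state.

start=q0 accept=q2 q0-a->q1 q0-b->q0 q1-a->q1 q1-b->q2 q2-a->q2 q2-b->q2

States q0..q1 record the length of the longest prefix of `ab` that matches the current input suffix. Reaching q2 means `ab` has been seen, and we stay there forever. Accept from q2.
With 3 states:
        a   b  
>  q0   q1  q0 
   q1   q1  q2 
 * q2   q2  q2 
(> = start, * = accepting)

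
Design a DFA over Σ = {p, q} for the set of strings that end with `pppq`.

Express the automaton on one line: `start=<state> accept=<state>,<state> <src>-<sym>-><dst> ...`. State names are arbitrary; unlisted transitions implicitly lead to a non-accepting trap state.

start=s0 accept=s4 s0-p->s1 s0-q->s0 s1-p->s2 s1-q->s0 s2-p->s3 s2-q->s0 s3-p->s3 s3-q->s4 s4-p->s1 s4-q->s0

Let each state record the length of the longest suffix of the input read so far that is also a prefix of `pppq`. s1 means the last symbol is `p`; s2 means the last 2 symbols are `pp`; s3 means the last 3 symbols are `ppp`; s4 means the last 4 symbols are `pppq`. Accept only at s4, where the string currently ends in `pppq`.
With 5 states:
        p   q  
>  s0   s1  s0 
   s1   s2  s0 
   s2   s3  s0 
   s3   s3  s4 
 * s4   s1  s0 
(> = start, * = accepting)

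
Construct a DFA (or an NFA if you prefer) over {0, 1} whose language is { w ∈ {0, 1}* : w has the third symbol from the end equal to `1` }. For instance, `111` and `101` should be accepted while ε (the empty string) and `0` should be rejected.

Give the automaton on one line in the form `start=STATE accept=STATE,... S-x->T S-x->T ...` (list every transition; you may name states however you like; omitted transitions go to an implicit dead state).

A DFA must remember the last 3 symbols (since which symbol is third-to-last isn't known until the input ends). Use one state per possible window of the last ≤3 symbols; accept from those whose window starts with `1`.
15 states suffice.
          0    1  
>  q0     q1   q2 
   q1     q3   q4 
   q2     q5   q6 
   q3     q7   q8 
   q4     q9  q10 
   q5    q11  q12 
   q6    q13  q14 
   q7     q7   q8 
   q8     q9  q10 
   q9    q11  q12 
   q10   q13  q14 
 * q11    q7   q8 
 * q12    q9  q10 
 * q13   q11  q12 
 * q14   q13  q14 
(> = start, * = accepting)

start=q0 accept=q11,q12,q13,q14 q0-0->q1 q0-1->q2 q1-0->q3 q1-1->q4 q2-0->q5 q2-1->q6 q3-0->q7 q3-1->q8 q4-0->q9 q4-1->q10 q5-0->q11 q5-1->q12 q6-0->q13 q6-1->q14 q7-0->q7 q7-1->q8 q8-0->q9 q8-1->q10 q9-0->q11 q9-1->q12 q10-0->q13 q10-1->q14 q11-0->q7 q11-1->q8 q12-0->q9 q12-1->q10 q13-0->q11 q13-1->q12 q14-0->q13 q14-1->q14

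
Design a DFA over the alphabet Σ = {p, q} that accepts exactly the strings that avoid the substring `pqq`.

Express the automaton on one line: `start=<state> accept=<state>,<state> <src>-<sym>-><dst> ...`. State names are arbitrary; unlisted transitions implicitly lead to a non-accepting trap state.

start=S0 accept=S0,S1,S2 S0-p->S1 S0-q->S0 S1-p->S1 S1-q->S2 S2-p->S1 S2-q->S3 S3-p->S3 S3-q->S3

This is the complement of 'contains `pqq`'. Use the same substring-matching states — S0 through S3 holding how much of `pqq` has just been matched — but flip the accepting set: everything except the trap S3 accepts.
With 4 states:
        p   q  
>* S0   S1  S0 
 * S1   S1  S2 
 * S2   S1  S3 
   S3   S3  S3 
(> = start, * = accepting)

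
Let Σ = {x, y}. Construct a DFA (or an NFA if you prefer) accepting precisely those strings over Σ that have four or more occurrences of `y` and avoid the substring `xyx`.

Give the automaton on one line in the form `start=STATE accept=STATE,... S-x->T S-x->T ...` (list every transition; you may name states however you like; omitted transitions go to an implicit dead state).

start=S0 accept=S12,S13,S14 S0-x->S1 S0-y->S2 S1-x->S1 S1-y->S3 S2-x->S4 S2-y->S5 S3-x->S6 S3-y->S5 S4-x->S4 S4-y->S7 S5-x->S8 S5-y->S9 S6-x->S6 S6-y->S6 S7-x->S6 S7-y->S9 S8-x->S8 S8-y->S10 S9-x->S11 S9-y->S12 S10-x->S6 S10-y->S12 S11-x->S11 S11-y->S13 S12-x->S14 S12-y->S12 S13-x->S6 S13-y->S12 S14-x->S14 S14-y->S13

Run two small machines in parallel and take their product. The first has 6 states tracking the count of `y`s, saturating at 5; the second has 4 states tracking partial matches of the forbidden pattern `xyx`. A product state is a pair (one from each), accepting exactly when both do. After merging equivalent states the machine shrinks.
A 15-state machine:
          x    y  
>  S0     S1   S2 
   S1     S1   S3 
   S2     S4   S5 
   S3     S6   S5 
   S4     S4   S7 
   S5     S8   S9 
   S6     S6   S6 
   S7     S6   S9 
   S8     S8  S10 
   S9    S11  S12 
   S10    S6  S12 
   S11   S11  S13 
 * S12   S14  S12 
 * S13    S6  S12 
 * S14   S14  S13 
(> = start, * = accepting)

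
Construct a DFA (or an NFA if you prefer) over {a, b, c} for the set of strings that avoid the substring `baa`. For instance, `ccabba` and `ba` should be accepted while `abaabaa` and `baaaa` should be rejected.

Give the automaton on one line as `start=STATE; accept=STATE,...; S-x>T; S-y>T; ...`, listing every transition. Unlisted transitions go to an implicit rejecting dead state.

start=q0; accept=q0,q1,q2; q0-a>q0; q0-b>q1; q0-c>q0; q1-a>q2; q1-b>q1; q1-c>q0; q2-a>q3; q2-b>q1; q2-c>q0; q3-a>q3; q3-b>q3; q3-c>q3

This is the complement of 'contains `baa`'. Use the same substring-matching states — q0 through q3 holding how much of `baa` has just been matched — but flip the accepting set: everything except the trap q3 accepts.
4 states suffice.
        a   b   c  
>* q0   q0  q1  q0 
 * q1   q2  q1  q0 
 * q2   q3  q1  q0 
   q3   q3  q3  q3 
(> = start, * = accepting)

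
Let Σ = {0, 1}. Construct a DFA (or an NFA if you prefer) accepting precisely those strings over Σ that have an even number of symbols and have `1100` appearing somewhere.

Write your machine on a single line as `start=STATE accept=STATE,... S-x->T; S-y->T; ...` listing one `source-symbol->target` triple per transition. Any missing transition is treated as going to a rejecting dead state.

Run two small machines in parallel and take their product. One (2 states) tracks the input length modulo 2; the other (5 states) tracks whether and how much of `1100` has been seen. Each combined state is a pair, one component from each; accept when both components accept.
With 10 states:
       0  1 
>  A   B  C 
   B   A  D 
   C   A  E 
   D   B  F 
   E   G  F 
   F   H  E 
   G   I  D 
   H   J  C 
 * I   J  J 
   J   I  I 
(> = start, * = accepting)

start=A; accept=I; A-0->B; A-1->C; B-0->A; B-1->D; C-0->A; C-1->E; D-0->B; D-1->F; E-0->G; E-1->F; F-0->H; F-1->E; G-0->I; G-1->D; H-0->J; H-1->C; I-0->J; I-1->J; J-0->I; J-1->I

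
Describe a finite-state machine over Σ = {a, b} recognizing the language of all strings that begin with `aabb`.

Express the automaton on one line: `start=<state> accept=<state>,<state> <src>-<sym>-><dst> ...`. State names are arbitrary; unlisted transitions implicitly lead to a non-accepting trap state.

Walk along `aabb` while the input agrees: from S0 take `a` to S1, and so on. Any deviation drops to the rejecting sink S5. Once S4 is reached the prefix is confirmed and every continuation is accepted.
        a   b  
>  S0   S1  S5 
   S1   S2  S5 
   S2   S5  S3 
   S3   S5  S4 
 * S4   S4  S4 
   S5   S5  S5 
(> = start, * = accepting)

start=S0 accept=S4 S0-a->S1 S0-b->S5 S1-a->S2 S1-b->S5 S2-a->S5 S2-b->S3 S3-a->S5 S3-b->S4 S4-a->S4 S4-b->S4 S5-a->S5 S5-b->S5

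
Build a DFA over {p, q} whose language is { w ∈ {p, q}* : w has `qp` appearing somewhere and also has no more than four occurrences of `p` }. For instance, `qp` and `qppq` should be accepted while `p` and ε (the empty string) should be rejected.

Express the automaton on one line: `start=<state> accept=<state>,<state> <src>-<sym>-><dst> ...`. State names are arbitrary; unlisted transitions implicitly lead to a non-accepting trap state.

Run two small machines in parallel and take their product. One (3 states) tracks whether and how much of `qp` has been seen; the other (6 states) tracks the count of `p`s, saturating at 5. Each combined state is a pair, one component from each; accept when both components accept. Equivalent product states are then merged.
13 states suffice.
          p    q  
>  S0     S1   S2 
   S1     S3   S4 
   S2     S5   S2 
   S3     S6   S7 
   S4     S8   S4 
 * S5     S8   S5 
   S6     S9  S10 
   S7    S11   S7 
 * S8    S11   S8 
   S9     S9   S9 
   S10   S12  S10 
 * S11   S12  S11 
 * S12    S9  S12 
(> = start, * = accepting)

start=S0 accept=S5,S8,S11,S12 S0-p->S1 S0-q->S2 S1-p->S3 S1-q->S4 S2-p->S5 S2-q->S2 S3-p->S6 S3-q->S7 S4-p->S8 S4-q->S4 S5-p->S8 S5-q->S5 S6-p->S9 S6-q->S10 S7-p->S11 S7-q->S7 S8-p->S11 S8-q->S8 S9-p->S9 S9-q->S9 S10-p->S12 S10-q->S10 S11-p->S12 S11-q->S11 S12-p->S9 S12-q->S12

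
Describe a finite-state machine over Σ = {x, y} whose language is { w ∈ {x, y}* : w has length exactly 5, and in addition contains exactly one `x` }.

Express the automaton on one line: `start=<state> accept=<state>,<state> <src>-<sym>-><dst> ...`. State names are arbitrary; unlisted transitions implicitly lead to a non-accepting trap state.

start=S0 accept=S10 S0-x->S1 S0-y->S2 S1-x->S3 S1-y->S4 S2-x->S4 S2-y->S5 S3-x->S3 S3-y->S3 S4-x->S3 S4-y->S6 S5-x->S6 S5-y->S7 S6-x->S3 S6-y->S8 S7-x->S8 S7-y->S9 S8-x->S3 S8-y->S10 S9-x->S10 S9-y->S3 S10-x->S3 S10-y->S3

Run two small machines in parallel and take their product. The first has 7 states tracking the input length, saturating at 6; the second has 3 states tracking the count of `x`s, saturating at 2. A product state is a pair (one from each), accepting exactly when both do. Minimizing collapses redundant product states.
11 states suffice.
          x    y  
>  S0     S1   S2 
   S1     S3   S4 
   S2     S4   S5 
   S3     S3   S3 
   S4     S3   S6 
   S5     S6   S7 
   S6     S3   S8 
   S7     S8   S9 
   S8     S3  S10 
   S9    S10   S3 
 * S10    S3   S3 
(> = start, * = accepting)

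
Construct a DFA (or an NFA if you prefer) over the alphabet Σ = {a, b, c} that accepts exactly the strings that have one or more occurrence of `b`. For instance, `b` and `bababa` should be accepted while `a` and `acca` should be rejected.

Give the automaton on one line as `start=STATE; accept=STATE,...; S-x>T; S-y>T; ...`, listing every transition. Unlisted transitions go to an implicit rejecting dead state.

Count `b`s, saturating at 2: state S0 means no `b` yet, S1 means one `b` seen, S2 means more than one. Each `b` increments (capped at S2); other symbols loop. Accept from {S1, S2}.
With 3 states:
        a   b   c  
>  S0   S0  S1  S0 
 * S1   S1  S2  S1 
 * S2   S2  S2  S2 
(> = start, * = accepting)

start=S0; accept=S1,S2; S0-a>S0; S0-b>S1; S0-c>S0; S1-a>S1; S1-b>S2; S1-c>S1; S2-a>S2; S2-b>S2; S2-c>S2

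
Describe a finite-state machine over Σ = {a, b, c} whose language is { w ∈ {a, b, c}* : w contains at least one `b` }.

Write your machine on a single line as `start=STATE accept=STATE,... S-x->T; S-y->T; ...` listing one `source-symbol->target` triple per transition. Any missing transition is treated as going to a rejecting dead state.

start=s0; accept=s1,s2; s0-a->s0; s0-b->s1; s0-c->s0; s1-a->s1; s1-b->s2; s1-c->s1; s2-a->s2; s2-b->s2; s2-c->s2

Only the number of `b`s matters, and only up to 2. Make a chain s0 → s1 → s2 advanced by each `b` (with s2 absorbing); every other symbol self-loops. The accepting set is {s1, s2}.
With 3 states:
        a   b   c  
>  s0   s0  s1  s0 
 * s1   s1  s2  s1 
 * s2   s2  s2  s2 
(> = start, * = accepting)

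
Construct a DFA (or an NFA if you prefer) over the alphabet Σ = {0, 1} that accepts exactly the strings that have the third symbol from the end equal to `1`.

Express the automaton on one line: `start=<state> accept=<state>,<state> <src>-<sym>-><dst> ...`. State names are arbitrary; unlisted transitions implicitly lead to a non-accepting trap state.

start=q0 accept=q11,q12,q13,q14 q0-0->q1 q0-1->q2 q1-0->q3 q1-1->q4 q2-0->q5 q2-1->q6 q3-0->q7 q3-1->q8 q4-0->q9 q4-1->q10 q5-0->q11 q5-1->q12 q6-0->q13 q6-1->q14 q7-0->q7 q7-1->q8 q8-0->q9 q8-1->q10 q9-0->q11 q9-1->q12 q10-0->q13 q10-1->q14 q11-0->q7 q11-1->q8 q12-0->q9 q12-1->q10 q13-0->q11 q13-1->q12 q14-0->q13 q14-1->q14

A DFA must remember the last 3 symbols (since which symbol is third-to-last isn't known until the input ends). Use one state per possible window of the last ≤3 symbols; accept from those whose window starts with `1`.
A 15-state machine:
          0    1  
>  q0     q1   q2 
   q1     q3   q4 
   q2     q5   q6 
   q3     q7   q8 
   q4     q9  q10 
   q5    q11  q12 
   q6    q13  q14 
   q7     q7   q8 
   q8     q9  q10 
   q9    q11  q12 
   q10   q13  q14 
 * q11    q7   q8 
 * q12    q9  q10 
 * q13   q11  q12 
 * q14   q13  q14 
(> = start, * = accepting)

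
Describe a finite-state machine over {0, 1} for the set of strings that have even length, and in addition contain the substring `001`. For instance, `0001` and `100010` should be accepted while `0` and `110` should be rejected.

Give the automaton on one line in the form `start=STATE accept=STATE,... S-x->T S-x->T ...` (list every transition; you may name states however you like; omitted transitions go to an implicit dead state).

start=q0 accept=q7 q0-0->q1 q0-1->q2 q1-0->q3 q1-1->q0 q2-0->q4 q2-1->q0 q3-0->q5 q3-1->q6 q4-0->q5 q4-1->q2 q5-0->q3 q5-1->q7 q6-0->q7 q6-1->q7 q7-0->q6 q7-1->q6

Handle the two conditions separately and then intersect. The first has 2 states tracking the input length modulo 2; the second has 4 states tracking whether and how much of `001` has been seen. A product state is a pair (one from each), accepting exactly when both do.
        0   1  
>  q0   q1  q2 
   q1   q3  q0 
   q2   q4  q0 
   q3   q5  q6 
   q4   q5  q2 
   q5   q3  q7 
   q6   q7  q7 
 * q7   q6  q6 
(> = start, * = accepting)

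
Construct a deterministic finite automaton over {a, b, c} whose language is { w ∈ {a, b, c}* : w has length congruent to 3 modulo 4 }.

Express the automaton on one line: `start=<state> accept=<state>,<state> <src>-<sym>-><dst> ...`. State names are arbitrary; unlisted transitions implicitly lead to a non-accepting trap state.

Count input length modulo 4: every symbol advances one step around the cycle q0 → q1 → q2 → q3 → q0. Accept at q3.
4 states suffice.
        a   b   c  
>  q0   q1  q1  q1 
   q1   q2  q2  q2 
   q2   q3  q3  q3 
 * q3   q0  q0  q0 
(> = start, * = accepting)

start=q0 accept=q3 q0-a->q1 q0-b->q1 q0-c->q1 q1-a->q2 q1-b->q2 q1-c->q2 q2-a->q3 q2-b->q3 q2-c->q3 q3-a->q0 q3-b->q0 q3-c->q0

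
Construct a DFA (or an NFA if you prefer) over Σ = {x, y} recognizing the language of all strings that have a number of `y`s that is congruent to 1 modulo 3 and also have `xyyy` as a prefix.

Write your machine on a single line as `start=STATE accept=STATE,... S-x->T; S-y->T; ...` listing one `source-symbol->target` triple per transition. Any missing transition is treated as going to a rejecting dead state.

Run two small machines in parallel and take their product. One (3 states) tracks the count of `y`s modulo 3; the other (6 states) tracks whether the input so far still matches the prefix `xyyy`. Each combined state is a pair, one component from each; accept when both components accept. Equivalent product states are then merged.
        x   y  
>  S0   S1  S2 
   S1   S2  S3 
   S2   S2  S2 
   S3   S2  S4 
   S4   S2  S5 
   S5   S5  S6 
 * S6   S6  S7 
   S7   S7  S5 
(> = start, * = accepting)

start=S0; accept=S6; S0-x->S1; S0-y->S2; S1-x->S2; S1-y->S3; S2-x->S2; S2-y->S2; S3-x->S2; S3-y->S4; S4-x->S2; S4-y->S5; S5-x->S5; S5-y->S6; S6-x->S6; S6-y->S7; S7-x->S7; S7-y->S5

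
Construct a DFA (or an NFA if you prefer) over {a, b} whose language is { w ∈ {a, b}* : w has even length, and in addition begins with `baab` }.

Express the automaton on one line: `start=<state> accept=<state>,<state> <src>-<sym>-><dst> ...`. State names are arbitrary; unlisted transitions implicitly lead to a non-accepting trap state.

Run two small machines in parallel and take their product. One (2 states) tracks the input length modulo 2; the other (6 states) tracks whether the input so far still matches the prefix `baab`. Each combined state is a pair, one component from each; accept when both components accept. After merging equivalent states the machine shrinks.
With 7 states:
        a   b  
>  q0   q1  q2 
   q1   q1  q1 
   q2   q3  q1 
   q3   q4  q1 
   q4   q1  q5 
 * q5   q6  q6 
   q6   q5  q5 
(> = start, * = accepting)

start=q0 accept=q5 q0-a->q1 q0-b->q2 q1-a->q1 q1-b->q1 q2-a->q3 q2-b->q1 q3-a->q4 q3-b->q1 q4-a->q1 q4-b->q5 q5-a->q6 q5-b->q6 q6-a->q5 q6-b->q5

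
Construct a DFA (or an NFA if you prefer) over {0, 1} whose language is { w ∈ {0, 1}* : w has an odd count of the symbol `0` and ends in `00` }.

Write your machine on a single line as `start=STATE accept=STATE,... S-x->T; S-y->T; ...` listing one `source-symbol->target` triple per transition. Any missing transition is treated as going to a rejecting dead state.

Run two small machines in parallel and take their product. The first has 2 states tracking the count of `0`s modulo 2; the second has 3 states tracking how much of the suffix `00` has currently been matched. A product state is a pair (one from each), accepting exactly when both do. Equivalent product states are then merged.
        0   1  
>  s0   s1  s0 
   s1   s2  s1 
   s2   s3  s0 
 * s3   s2  s1 
(> = start, * = accepting)

start=s0; accept=s3; s0-0->s1; s0-1->s0; s1-0->s2; s1-1->s1; s2-0->s3; s2-1->s0; s3-0->s2; s3-1->s1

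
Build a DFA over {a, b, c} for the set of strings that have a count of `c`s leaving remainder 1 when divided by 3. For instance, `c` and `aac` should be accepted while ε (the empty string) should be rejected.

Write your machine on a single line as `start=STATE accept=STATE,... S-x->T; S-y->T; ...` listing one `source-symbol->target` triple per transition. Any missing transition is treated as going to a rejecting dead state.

Keep the running count of `c`s modulo 3: each `c` advances along the cycle q0 → q1 → q2 → q0 while other symbols loop. Accept at q1.
3 states suffice.
        a   b   c  
>  q0   q0  q0  q1 
 * q1   q1  q1  q2 
   q2   q2  q2  q0 
(> = start, * = accepting)

start=q0; accept=q1; q0-a->q0; q0-b->q0; q0-c->q1; q1-a->q1; q1-b->q1; q1-c->q2; q2-a->q2; q2-b->q2; q2-c->q0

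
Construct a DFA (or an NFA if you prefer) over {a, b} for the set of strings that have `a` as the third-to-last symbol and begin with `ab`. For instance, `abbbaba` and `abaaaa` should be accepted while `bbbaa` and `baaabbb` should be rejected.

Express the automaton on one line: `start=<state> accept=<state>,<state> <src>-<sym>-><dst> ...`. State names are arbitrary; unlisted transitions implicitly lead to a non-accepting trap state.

start=q0 accept=q9,q10,q21,q22 q0-a->q1 q0-b->q2 q1-a->q3 q1-b->q4 q2-a->q5 q2-b->q6 q3-a->q7 q3-b->q8 q4-a->q9 q4-b->q10 q5-a->q11 q5-b->q12 q6-a->q13 q6-b->q14 q7-a->q7 q7-b->q8 q8-a->q15 q8-b->q16 q9-a->q17 q9-b->q18 q10-a->q19 q10-b->q20 q11-a->q7 q11-b->q8 q12-a->q15 q12-b->q16 q13-a->q11 q13-b->q12 q14-a->q13 q14-b->q14 q15-a->q11 q15-b->q12 q16-a->q13 q16-b->q14 q17-a->q21 q17-b->q22 q18-a->q9 q18-b->q10 q19-a->q17 q19-b->q18 q20-a->q19 q20-b->q20 q21-a->q21 q21-b->q22 q22-a->q9 q22-b->q10

Handle the two conditions separately and then intersect. One (15 states) tracks the last 3 symbols read; the other (4 states) tracks whether the input so far still matches the prefix `ab`. Each combined state is a pair, one component from each; accept when both components accept.
          a    b  
>  q0     q1   q2 
   q1     q3   q4 
   q2     q5   q6 
   q3     q7   q8 
   q4     q9  q10 
   q5    q11  q12 
   q6    q13  q14 
   q7     q7   q8 
   q8    q15  q16 
 * q9    q17  q18 
 * q10   q19  q20 
   q11    q7   q8 
   q12   q15  q16 
   q13   q11  q12 
   q14   q13  q14 
   q15   q11  q12 
   q16   q13  q14 
   q17   q21  q22 
   q18    q9  q10 
   q19   q17  q18 
   q20   q19  q20 
 * q21   q21  q22 
 * q22    q9  q10 
(> = start, * = accepting)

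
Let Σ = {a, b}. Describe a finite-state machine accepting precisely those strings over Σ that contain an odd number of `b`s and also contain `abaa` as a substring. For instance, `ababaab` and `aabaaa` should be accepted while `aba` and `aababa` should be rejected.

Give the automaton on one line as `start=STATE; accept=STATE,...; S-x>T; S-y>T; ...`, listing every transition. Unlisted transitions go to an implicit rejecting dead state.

Handle the two conditions separately and then intersect. One (2 states) tracks the count of `b`s modulo 2; the other (5 states) tracks whether and how much of `abaa` has been seen. Each combined state is a pair, one component from each; accept when both components accept.
A 10-state machine:
        a   b  
>  S0   S1  S2 
   S1   S1  S3 
   S2   S4  S0 
   S3   S5  S0 
   S4   S4  S6 
   S5   S7  S6 
   S6   S8  S2 
 * S7   S7  S9 
   S8   S9  S3 
   S9   S9  S7 
(> = start, * = accepting)

start=S0; accept=S7; S0-a>S1; S0-b>S2; S1-a>S1; S1-b>S3; S2-a>S4; S2-b>S0; S3-a>S5; S3-b>S0; S4-a>S4; S4-b>S6; S5-a>S7; S5-b>S6; S6-a>S8; S6-b>S2; S7-a>S7; S7-b>S9; S8-a>S9; S8-b>S3; S9-a>S9; S9-b>S7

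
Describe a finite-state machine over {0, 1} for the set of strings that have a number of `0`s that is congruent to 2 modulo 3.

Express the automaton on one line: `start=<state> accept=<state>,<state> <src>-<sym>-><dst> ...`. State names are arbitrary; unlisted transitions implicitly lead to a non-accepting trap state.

Keep the running count of `0`s modulo 3: each `0` advances along the cycle S0 → S1 → S2 → S0 while other symbols loop. Accept at S2.
3 states suffice.
        0   1  
>  S0   S1  S0 
   S1   S2  S1 
 * S2   S0  S2 
(> = start, * = accepting)

start=S0 accept=S2 S0-0->S1 S0-1->S0 S1-0->S2 S1-1->S1 S2-0->S0 S2-1->S2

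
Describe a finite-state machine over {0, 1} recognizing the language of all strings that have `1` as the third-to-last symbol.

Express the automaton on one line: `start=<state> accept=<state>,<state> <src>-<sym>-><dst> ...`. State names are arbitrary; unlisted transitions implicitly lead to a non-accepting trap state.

A DFA must remember the last 3 symbols (since which symbol is third-to-last isn't known until the input ends). Use one state per possible window of the last ≤3 symbols; accept from those whose window starts with `1`.
          0    1  
>  q0     q1   q2 
   q1     q3   q4 
   q2     q5   q6 
   q3     q7   q8 
   q4     q9  q10 
   q5    q11  q12 
   q6    q13  q14 
   q7     q7   q8 
   q8     q9  q10 
   q9    q11  q12 
   q10   q13  q14 
 * q11    q7   q8 
 * q12    q9  q10 
 * q13   q11  q12 
 * q14   q13  q14 
(> = start, * = accepting)

start=q0 accept=q11,q12,q13,q14 q0-0->q1 q0-1->q2 q1-0->q3 q1-1->q4 q2-0->q5 q2-1->q6 q3-0->q7 q3-1->q8 q4-0->q9 q4-1->q10 q5-0->q11 q5-1->q12 q6-0->q13 q6-1->q14 q7-0->q7 q7-1->q8 q8-0->q9 q8-1->q10 q9-0->q11 q9-1->q12 q10-0->q13 q10-1->q14 q11-0->q7 q11-1->q8 q12-0->q9 q12-1->q10 q13-0->q11 q13-1->q12 q14-0->q13 q14-1->q14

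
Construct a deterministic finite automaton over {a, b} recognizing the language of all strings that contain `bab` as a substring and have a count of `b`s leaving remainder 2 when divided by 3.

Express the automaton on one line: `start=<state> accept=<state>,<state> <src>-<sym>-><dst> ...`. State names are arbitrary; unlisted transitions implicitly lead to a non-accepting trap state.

Run two small machines in parallel and take their product. The first has 4 states tracking whether and how much of `bab` has been seen; the second has 3 states tracking the count of `b`s modulo 3. A product state is a pair (one from each), accepting exactly when both do.
A 12-state machine:
          a    b  
>  q0     q0   q1 
   q1     q2   q3 
   q2     q4   q5 
   q3     q6   q7 
   q4     q4   q3 
 * q5     q5   q8 
   q6     q9   q8 
   q7    q10   q1 
   q8     q8  q11 
   q9     q9   q7 
   q10    q0  q11 
   q11   q11   q5 
(> = start, * = accepting)

start=q0 accept=q5 q0-a->q0 q0-b->q1 q1-a->q2 q1-b->q3 q2-a->q4 q2-b->q5 q3-a->q6 q3-b->q7 q4-a->q4 q4-b->q3 q5-a->q5 q5-b->q8 q6-a->q9 q6-b->q8 q7-a->q10 q7-b->q1 q8-a->q8 q8-b->q11 q9-a->q9 q9-b->q7 q10-a->q0 q10-b->q11 q11-a->q11 q11-b->q5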